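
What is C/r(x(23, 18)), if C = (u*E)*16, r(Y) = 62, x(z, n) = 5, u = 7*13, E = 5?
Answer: 3640/31 ≈ 117.42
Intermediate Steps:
u = 91
C = 7280 (C = (91*5)*16 = 455*16 = 7280)
C/r(x(23, 18)) = 7280/62 = 7280*(1/62) = 3640/31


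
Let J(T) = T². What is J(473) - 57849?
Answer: 165880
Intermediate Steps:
J(473) - 57849 = 473² - 57849 = 223729 - 57849 = 165880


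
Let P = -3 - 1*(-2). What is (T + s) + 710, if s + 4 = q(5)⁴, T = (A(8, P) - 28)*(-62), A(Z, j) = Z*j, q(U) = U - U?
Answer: 2938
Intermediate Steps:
P = -1 (P = -3 + 2 = -1)
q(U) = 0
T = 2232 (T = (8*(-1) - 28)*(-62) = (-8 - 28)*(-62) = -36*(-62) = 2232)
s = -4 (s = -4 + 0⁴ = -4 + 0 = -4)
(T + s) + 710 = (2232 - 4) + 710 = 2228 + 710 = 2938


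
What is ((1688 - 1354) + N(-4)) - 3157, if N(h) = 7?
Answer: -2816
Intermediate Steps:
((1688 - 1354) + N(-4)) - 3157 = ((1688 - 1354) + 7) - 3157 = (334 + 7) - 3157 = 341 - 3157 = -2816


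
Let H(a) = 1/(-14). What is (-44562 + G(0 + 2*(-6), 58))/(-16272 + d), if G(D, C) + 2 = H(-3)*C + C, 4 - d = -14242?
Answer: 311571/14182 ≈ 21.969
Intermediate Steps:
d = 14246 (d = 4 - 1*(-14242) = 4 + 14242 = 14246)
H(a) = -1/14
G(D, C) = -2 + 13*C/14 (G(D, C) = -2 + (-C/14 + C) = -2 + 13*C/14)
(-44562 + G(0 + 2*(-6), 58))/(-16272 + d) = (-44562 + (-2 + (13/14)*58))/(-16272 + 14246) = (-44562 + (-2 + 377/7))/(-2026) = (-44562 + 363/7)*(-1/2026) = -311571/7*(-1/2026) = 311571/14182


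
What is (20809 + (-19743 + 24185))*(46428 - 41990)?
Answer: 112063938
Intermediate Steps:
(20809 + (-19743 + 24185))*(46428 - 41990) = (20809 + 4442)*4438 = 25251*4438 = 112063938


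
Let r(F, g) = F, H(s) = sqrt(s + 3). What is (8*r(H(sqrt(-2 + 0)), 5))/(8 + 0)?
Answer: sqrt(3 + I*sqrt(2)) ≈ 1.7772 + 0.39788*I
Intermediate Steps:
H(s) = sqrt(3 + s)
(8*r(H(sqrt(-2 + 0)), 5))/(8 + 0) = (8*sqrt(3 + sqrt(-2 + 0)))/(8 + 0) = (8*sqrt(3 + sqrt(-2)))/8 = (8*sqrt(3 + I*sqrt(2)))*(1/8) = sqrt(3 + I*sqrt(2))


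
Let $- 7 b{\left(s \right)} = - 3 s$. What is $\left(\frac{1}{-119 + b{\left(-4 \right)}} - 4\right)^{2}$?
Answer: $\frac{11471769}{714025} \approx 16.066$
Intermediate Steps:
$b{\left(s \right)} = \frac{3 s}{7}$ ($b{\left(s \right)} = - \frac{\left(-3\right) s}{7} = \frac{3 s}{7}$)
$\left(\frac{1}{-119 + b{\left(-4 \right)}} - 4\right)^{2} = \left(\frac{1}{-119 + \frac{3}{7} \left(-4\right)} - 4\right)^{2} = \left(\frac{1}{-119 - \frac{12}{7}} - 4\right)^{2} = \left(\frac{1}{- \frac{845}{7}} - 4\right)^{2} = \left(- \frac{7}{845} - 4\right)^{2} = \left(- \frac{3387}{845}\right)^{2} = \frac{11471769}{714025}$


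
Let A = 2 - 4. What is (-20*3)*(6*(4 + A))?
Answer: -720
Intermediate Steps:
A = -2
(-20*3)*(6*(4 + A)) = (-20*3)*(6*(4 - 2)) = -360*2 = -60*12 = -720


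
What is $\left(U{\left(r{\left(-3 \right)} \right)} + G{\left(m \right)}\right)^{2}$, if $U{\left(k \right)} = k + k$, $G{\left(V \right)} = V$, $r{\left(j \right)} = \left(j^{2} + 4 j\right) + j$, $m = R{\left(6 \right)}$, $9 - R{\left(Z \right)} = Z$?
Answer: $81$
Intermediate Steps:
$R{\left(Z \right)} = 9 - Z$
$m = 3$ ($m = 9 - 6 = 3$)
$r{\left(j \right)} = j^{2} + 5 j$
$U{\left(k \right)} = 2 k$
$\left(U{\left(r{\left(-3 \right)} \right)} + G{\left(m \right)}\right)^{2} = \left(2 \left(- 3 \left(5 - 3\right)\right) + 3\right)^{2} = \left(2 \left(\left(-3\right) 2\right) + 3\right)^{2} = \left(2 \left(-6\right) + 3\right)^{2} = \left(-12 + 3\right)^{2} = \left(-9\right)^{2} = 81$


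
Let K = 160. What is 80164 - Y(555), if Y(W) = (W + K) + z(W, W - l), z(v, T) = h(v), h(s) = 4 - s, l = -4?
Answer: 80000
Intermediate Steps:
z(v, T) = 4 - v
Y(W) = 164 (Y(W) = (W + 160) + (4 - W) = (160 + W) + (4 - W) = 164)
80164 - Y(555) = 80164 - 1*164 = 80164 - 164 = 80000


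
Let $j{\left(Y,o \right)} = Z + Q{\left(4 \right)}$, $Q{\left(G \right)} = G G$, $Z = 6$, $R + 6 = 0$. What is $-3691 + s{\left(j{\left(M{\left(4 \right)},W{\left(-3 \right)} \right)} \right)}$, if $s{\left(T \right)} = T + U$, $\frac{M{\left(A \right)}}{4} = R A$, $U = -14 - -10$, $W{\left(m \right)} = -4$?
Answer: $-3673$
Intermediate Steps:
$R = -6$ ($R = -6 + 0 = -6$)
$Q{\left(G \right)} = G^{2}$
$U = -4$ ($U = -14 + 10 = -4$)
$M{\left(A \right)} = - 24 A$ ($M{\left(A \right)} = 4 \left(- 6 A\right) = - 24 A$)
$j{\left(Y,o \right)} = 22$ ($j{\left(Y,o \right)} = 6 + 4^{2} = 6 + 16 = 22$)
$s{\left(T \right)} = -4 + T$ ($s{\left(T \right)} = T - 4 = -4 + T$)
$-3691 + s{\left(j{\left(M{\left(4 \right)},W{\left(-3 \right)} \right)} \right)} = -3691 + \left(-4 + 22\right) = -3691 + 18 = -3673$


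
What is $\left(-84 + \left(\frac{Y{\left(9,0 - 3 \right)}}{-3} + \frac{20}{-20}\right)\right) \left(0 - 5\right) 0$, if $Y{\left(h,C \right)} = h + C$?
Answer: $0$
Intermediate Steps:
$Y{\left(h,C \right)} = C + h$
$\left(-84 + \left(\frac{Y{\left(9,0 - 3 \right)}}{-3} + \frac{20}{-20}\right)\right) \left(0 - 5\right) 0 = \left(-84 + \left(\frac{\left(0 - 3\right) + 9}{-3} + \frac{20}{-20}\right)\right) \left(0 - 5\right) 0 = \left(-84 + \left(\left(-3 + 9\right) \left(- \frac{1}{3}\right) + 20 \left(- \frac{1}{20}\right)\right)\right) \left(\left(-5\right) 0\right) = \left(-84 + \left(6 \left(- \frac{1}{3}\right) - 1\right)\right) 0 = \left(-84 - 3\right) 0 = \left(-87\right) 0 = 0$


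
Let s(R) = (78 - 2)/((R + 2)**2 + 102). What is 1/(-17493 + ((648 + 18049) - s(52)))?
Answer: 1509/1816798 ≈ 0.00083058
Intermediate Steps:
s(R) = 76/(102 + (2 + R)**2) (s(R) = 76/((2 + R)**2 + 102) = 76/(102 + (2 + R)**2))
1/(-17493 + ((648 + 18049) - s(52))) = 1/(-17493 + ((648 + 18049) - 76/(102 + (2 + 52)**2))) = 1/(-17493 + (18697 - 76/(102 + 54**2))) = 1/(-17493 + (18697 - 76/(102 + 2916))) = 1/(-17493 + (18697 - 76/3018)) = 1/(-17493 + (18697 - 1*38/1509)) = 1/(-17493 + (18697 - 38/1509)) = 1/(-17493 + 28213735/1509) = 1/(1816798/1509) = 1509/1816798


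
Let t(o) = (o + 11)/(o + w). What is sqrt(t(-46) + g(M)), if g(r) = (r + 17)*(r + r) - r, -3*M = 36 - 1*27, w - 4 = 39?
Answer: 4*I*sqrt(39)/3 ≈ 8.3267*I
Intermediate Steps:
w = 43 (w = 4 + 39 = 43)
M = -3 (M = -(36 - 1*27)/3 = -(36 - 27)/3 = -1/3*9 = -3)
t(o) = (11 + o)/(43 + o) (t(o) = (o + 11)/(o + 43) = (11 + o)/(43 + o))
g(r) = -r + 2*r*(17 + r) (g(r) = (17 + r)*(2*r) - r = 2*r*(17 + r) - r = -r + 2*r*(17 + r))
sqrt(t(-46) + g(M)) = sqrt((11 - 46)/(43 - 46) - 3*(33 + 2*(-3))) = sqrt(-35/(-3) - 3*(33 - 6)) = sqrt(-1/3*(-35) - 3*27) = sqrt(35/3 - 81) = sqrt(-208/3) = 4*I*sqrt(39)/3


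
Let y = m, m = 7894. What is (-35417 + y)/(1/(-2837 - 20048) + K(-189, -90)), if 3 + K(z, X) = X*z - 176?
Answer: -629863855/385177434 ≈ -1.6353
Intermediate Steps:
K(z, X) = -179 + X*z (K(z, X) = -3 + (X*z - 176) = -3 + (-176 + X*z) = -179 + X*z)
y = 7894
(-35417 + y)/(1/(-2837 - 20048) + K(-189, -90)) = (-35417 + 7894)/(1/(-2837 - 20048) + (-179 - 90*(-189))) = -27523/(1/(-22885) + (-179 + 17010)) = -27523/(-1/22885 + 16831) = -27523/385177434/22885 = -27523*22885/385177434 = -629863855/385177434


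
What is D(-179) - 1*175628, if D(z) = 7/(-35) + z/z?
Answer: -878136/5 ≈ -1.7563e+5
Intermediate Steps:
D(z) = ⅘ (D(z) = 7*(-1/35) + 1 = -⅕ + 1 = ⅘)
D(-179) - 1*175628 = ⅘ - 1*175628 = ⅘ - 175628 = -878136/5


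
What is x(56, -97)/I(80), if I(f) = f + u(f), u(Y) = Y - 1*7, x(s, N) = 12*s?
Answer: 224/51 ≈ 4.3922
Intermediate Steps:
u(Y) = -7 + Y (u(Y) = Y - 7 = -7 + Y)
I(f) = -7 + 2*f (I(f) = f + (-7 + f) = -7 + 2*f)
x(56, -97)/I(80) = (12*56)/(-7 + 2*80) = 672/(-7 + 160) = 672/153 = 672*(1/153) = 224/51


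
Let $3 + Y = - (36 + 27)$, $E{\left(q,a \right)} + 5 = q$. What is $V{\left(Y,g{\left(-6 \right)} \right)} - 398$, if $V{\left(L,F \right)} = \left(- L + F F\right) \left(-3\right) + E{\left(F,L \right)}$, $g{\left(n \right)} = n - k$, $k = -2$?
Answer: $-653$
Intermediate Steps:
$E{\left(q,a \right)} = -5 + q$
$Y = -66$ ($Y = -3 - \left(36 + 27\right) = -3 - 63 = -66$)
$g{\left(n \right)} = 2 + n$ ($g{\left(n \right)} = n - -2 = n + 2 = 2 + n$)
$V{\left(L,F \right)} = -5 + F - 3 F^{2} + 3 L$ ($V{\left(L,F \right)} = \left(- L + F F\right) \left(-3\right) + \left(-5 + F\right) = \left(- L + F^{2}\right) \left(-3\right) + \left(-5 + F\right) = \left(F^{2} - L\right) \left(-3\right) + \left(-5 + F\right) = \left(- 3 F^{2} + 3 L\right) + \left(-5 + F\right) = -5 + F - 3 F^{2} + 3 L$)
$V{\left(Y,g{\left(-6 \right)} \right)} - 398 = \left(-5 + \left(2 - 6\right) - 3 \left(2 - 6\right)^{2} + 3 \left(-66\right)\right) - 398 = \left(-5 - 4 - 3 \left(-4\right)^{2} - 198\right) - 398 = \left(-5 - 4 - 48 - 198\right) - 398 = -255 - 398 = -653$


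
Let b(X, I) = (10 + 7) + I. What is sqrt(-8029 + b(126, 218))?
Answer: 3*I*sqrt(866) ≈ 88.284*I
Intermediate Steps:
b(X, I) = 17 + I
sqrt(-8029 + b(126, 218)) = sqrt(-8029 + (17 + 218)) = sqrt(-8029 + 235) = sqrt(-7794) = 3*I*sqrt(866)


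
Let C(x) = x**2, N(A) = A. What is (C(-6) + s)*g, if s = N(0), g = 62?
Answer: 2232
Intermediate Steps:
s = 0
(C(-6) + s)*g = ((-6)**2 + 0)*62 = (36 + 0)*62 = 36*62 = 2232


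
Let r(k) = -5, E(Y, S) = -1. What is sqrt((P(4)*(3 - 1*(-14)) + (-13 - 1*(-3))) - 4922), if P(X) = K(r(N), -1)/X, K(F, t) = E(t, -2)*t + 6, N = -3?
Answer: I*sqrt(19609)/2 ≈ 70.016*I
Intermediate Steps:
K(F, t) = 6 - t (K(F, t) = -t + 6 = 6 - t)
P(X) = 7/X (P(X) = (6 - 1*(-1))/X = (6 + 1)/X = 7/X)
sqrt((P(4)*(3 - 1*(-14)) + (-13 - 1*(-3))) - 4922) = sqrt(((7/4)*(3 - 1*(-14)) + (-13 - 1*(-3))) - 4922) = sqrt(((7*(1/4))*(3 + 14) + (-13 + 3)) - 4922) = sqrt(((7/4)*17 - 10) - 4922) = sqrt((119/4 - 10) - 4922) = sqrt(79/4 - 4922) = sqrt(-19609/4) = I*sqrt(19609)/2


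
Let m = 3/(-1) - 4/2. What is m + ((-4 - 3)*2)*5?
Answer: -75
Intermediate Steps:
m = -5 (m = 3*(-1) - 4*½ = -3 - 2 = -5)
m + ((-4 - 3)*2)*5 = -5 + ((-4 - 3)*2)*5 = -5 - 7*2*5 = -5 - 14*5 = -5 - 70 = -75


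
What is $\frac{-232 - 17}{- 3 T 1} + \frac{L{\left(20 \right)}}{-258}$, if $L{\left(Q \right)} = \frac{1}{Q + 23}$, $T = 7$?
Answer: $\frac{920795}{77658} \approx 11.857$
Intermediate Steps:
$L{\left(Q \right)} = \frac{1}{23 + Q}$
$\frac{-232 - 17}{- 3 T 1} + \frac{L{\left(20 \right)}}{-258} = \frac{-232 - 17}{\left(-3\right) 7 \cdot 1} + \frac{1}{\left(23 + 20\right) \left(-258\right)} = - \frac{249}{\left(-21\right) 1} + \frac{1}{43} \left(- \frac{1}{258}\right) = - \frac{249}{-21} + \frac{1}{43} \left(- \frac{1}{258}\right) = \left(-249\right) \left(- \frac{1}{21}\right) - \frac{1}{11094} = \frac{83}{7} - \frac{1}{11094} = \frac{920795}{77658}$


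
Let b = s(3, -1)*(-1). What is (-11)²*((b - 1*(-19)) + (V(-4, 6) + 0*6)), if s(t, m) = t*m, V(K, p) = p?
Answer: 3388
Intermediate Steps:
s(t, m) = m*t
b = 3 (b = -1*3*(-1) = -3*(-1) = 3)
(-11)²*((b - 1*(-19)) + (V(-4, 6) + 0*6)) = (-11)²*((3 - 1*(-19)) + (6 + 0*6)) = 121*((3 + 19) + (6 + 0)) = 121*(22 + 6) = 121*28 = 3388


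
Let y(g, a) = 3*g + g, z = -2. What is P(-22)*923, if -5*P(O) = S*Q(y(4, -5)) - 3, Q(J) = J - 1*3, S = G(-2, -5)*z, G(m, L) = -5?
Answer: -117221/5 ≈ -23444.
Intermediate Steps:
y(g, a) = 4*g
S = 10 (S = -5*(-2) = 10)
Q(J) = -3 + J (Q(J) = J - 3 = -3 + J)
P(O) = -127/5 (P(O) = -(10*(-3 + 4*4) - 3)/5 = -(10*(-3 + 16) - 3)/5 = -(10*13 - 3)/5 = -(130 - 3)/5 = -⅕*127 = -127/5)
P(-22)*923 = -127/5*923 = -117221/5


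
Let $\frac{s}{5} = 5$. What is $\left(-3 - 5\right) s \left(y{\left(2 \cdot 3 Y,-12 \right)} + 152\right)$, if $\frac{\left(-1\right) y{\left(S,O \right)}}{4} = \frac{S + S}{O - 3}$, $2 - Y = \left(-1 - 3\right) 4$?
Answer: $-41920$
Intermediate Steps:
$Y = 18$ ($Y = 2 - \left(-1 - 3\right) 4 = 2 - \left(-4\right) 4 = 2 - -16 = 2 + 16 = 18$)
$s = 25$ ($s = 5 \cdot 5 = 25$)
$y{\left(S,O \right)} = - \frac{8 S}{-3 + O}$ ($y{\left(S,O \right)} = - 4 \frac{S + S}{O - 3} = - 4 \frac{2 S}{-3 + O} = - \frac{8 S}{-3 + O}$)
$\left(-3 - 5\right) s \left(y{\left(2 \cdot 3 Y,-12 \right)} + 152\right) = \left(-3 - 5\right) 25 \left(- \frac{8 \cdot 2 \cdot 3 \cdot 18}{-3 - 12} + 152\right) = \left(-8\right) 25 \left(- \frac{8 \cdot 6 \cdot 18}{-15} + 152\right) = - 200 \left(\left(-8\right) 108 \left(- \frac{1}{15}\right) + 152\right) = - 200 \left(\frac{288}{5} + 152\right) = \left(-200\right) \frac{1048}{5} = -41920$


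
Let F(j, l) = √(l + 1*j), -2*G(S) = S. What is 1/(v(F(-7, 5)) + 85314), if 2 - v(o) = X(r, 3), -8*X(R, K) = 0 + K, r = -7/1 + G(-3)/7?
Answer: 8/682531 ≈ 1.1721e-5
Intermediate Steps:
G(S) = -S/2
r = -95/14 (r = -7/1 - ½*(-3)/7 = -7*1 + (3/2)*(⅐) = -7 + 3/14 = -95/14 ≈ -6.7857)
F(j, l) = √(j + l) (F(j, l) = √(l + j) = √(j + l))
X(R, K) = -K/8 (X(R, K) = -(0 + K)/8 = -K/8)
v(o) = 19/8 (v(o) = 2 - (-1)*3/8 = 2 - 1*(-3/8) = 2 + 3/8 = 19/8)
1/(v(F(-7, 5)) + 85314) = 1/(19/8 + 85314) = 1/(682531/8) = 8/682531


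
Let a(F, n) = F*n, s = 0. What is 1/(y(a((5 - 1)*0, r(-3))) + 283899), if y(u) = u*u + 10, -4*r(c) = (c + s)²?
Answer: 1/283909 ≈ 3.5223e-6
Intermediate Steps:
r(c) = -c²/4 (r(c) = -(c + 0)²/4 = -c²/4)
y(u) = 10 + u² (y(u) = u² + 10 = 10 + u²)
1/(y(a((5 - 1)*0, r(-3))) + 283899) = 1/((10 + (((5 - 1)*0)*(-¼*(-3)²))²) + 283899) = 1/((10 + ((4*0)*(-¼*9))²) + 283899) = 1/((10 + (0*(-9/4))²) + 283899) = 1/((10 + 0²) + 283899) = 1/((10 + 0) + 283899) = 1/(10 + 283899) = 1/283909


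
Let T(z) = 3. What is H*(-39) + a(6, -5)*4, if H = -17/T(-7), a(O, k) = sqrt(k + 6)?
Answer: 225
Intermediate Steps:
a(O, k) = sqrt(6 + k)
H = -17/3 ≈ -5.6667
H*(-39) + a(6, -5)*4 = -17/3*(-39) + sqrt(6 - 5)*4 = 221 + sqrt(1)*4 = 221 + 1*4 = 221 + 4 = 225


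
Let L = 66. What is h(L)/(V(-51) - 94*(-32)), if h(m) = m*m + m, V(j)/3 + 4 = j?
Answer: 4422/2843 ≈ 1.5554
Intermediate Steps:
V(j) = -12 + 3*j
h(m) = m + m**2 (h(m) = m**2 + m = m + m**2)
h(L)/(V(-51) - 94*(-32)) = (66*(1 + 66))/((-12 + 3*(-51)) - 94*(-32)) = (66*67)/((-12 - 153) + 3008) = 4422/(-165 + 3008) = 4422/2843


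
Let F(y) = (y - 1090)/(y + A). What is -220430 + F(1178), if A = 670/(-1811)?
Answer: -58763532059/266586 ≈ -2.2043e+5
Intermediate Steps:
A = -670/1811 (A = 670*(-1/1811) = -670/1811 ≈ -0.36996)
F(y) = (-1090 + y)/(-670/1811 + y) (F(y) = (y - 1090)/(y - 670/1811) = (-1090 + y)/(-670/1811 + y))
-220430 + F(1178) = -220430 + 1811*(-1090 + 1178)/(-670 + 1811*1178) = -220430 + 1811*88/(-670 + 2133358) = -220430 + 1811*88/2132688 = -220430 + 1811*(1/2132688)*88 = -220430 + 19921/266586 = -58763532059/266586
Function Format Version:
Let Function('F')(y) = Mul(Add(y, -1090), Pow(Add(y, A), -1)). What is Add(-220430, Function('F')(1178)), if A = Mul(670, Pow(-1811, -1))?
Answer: Rational(-58763532059, 266586) ≈ -2.2043e+5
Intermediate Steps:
A = Rational(-670, 1811) (A = Mul(670, Rational(-1, 1811)) = Rational(-670, 1811) ≈ -0.36996)
Function('F')(y) = Mul(Pow(Add(Rational(-670, 1811), y), -1), Add(-1090, y)) (Function('F')(y) = Mul(Add(y, -1090), Pow(Add(y, Rational(-670, 1811)), -1)) = Mul(Add(-1090, y), Pow(Add(Rational(-670, 1811), y), -1)) = Mul(Pow(Add(Rational(-670, 1811), y), -1), Add(-1090, y)))
Add(-220430, Function('F')(1178)) = Add(-220430, Mul(1811, Pow(Add(-670, Mul(1811, 1178)), -1), Add(-1090, 1178))) = Add(-220430, Mul(1811, Pow(Add(-670, 2133358), -1), 88)) = Add(-220430, Mul(1811, Pow(2132688, -1), 88)) = Add(-220430, Mul(1811, Rational(1, 2132688), 88)) = Add(-220430, Rational(19921, 266586)) = Rational(-58763532059, 266586)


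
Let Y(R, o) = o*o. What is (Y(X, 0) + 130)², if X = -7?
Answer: 16900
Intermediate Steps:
Y(R, o) = o²
(Y(X, 0) + 130)² = (0² + 130)² = (0 + 130)² = 130² = 16900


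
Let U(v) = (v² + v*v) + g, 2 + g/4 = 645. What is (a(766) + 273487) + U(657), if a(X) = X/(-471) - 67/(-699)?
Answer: 125036287292/109743 ≈ 1.1394e+6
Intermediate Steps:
g = 2572 (g = -8 + 4*645 = -8 + 2580 = 2572)
a(X) = 67/699 - X/471 (a(X) = X*(-1/471) - 67*(-1/699) = -X/471 + 67/699 = 67/699 - X/471)
U(v) = 2572 + 2*v² (U(v) = (v² + v*v) + 2572 = (v² + v²) + 2572 = 2*v² + 2572 = 2572 + 2*v²)
(a(766) + 273487) + U(657) = ((67/699 - 1/471*766) + 273487) + (2572 + 2*657²) = ((67/699 - 766/471) + 273487) + (2572 + 2*431649) = (-167959/109743 + 273487) + (2572 + 863298) = 30013115882/109743 + 865870 = 125036287292/109743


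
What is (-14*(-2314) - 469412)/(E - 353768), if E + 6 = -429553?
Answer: 145672/261109 ≈ 0.55790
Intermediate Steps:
E = -429559 (E = -6 - 429553 = -429559)
(-14*(-2314) - 469412)/(E - 353768) = (-14*(-2314) - 469412)/(-429559 - 353768) = (32396 - 469412)/(-783327) = -437016*(-1/783327) = 145672/261109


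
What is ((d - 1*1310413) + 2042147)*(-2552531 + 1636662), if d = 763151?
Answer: -1369118830065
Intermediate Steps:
((d - 1*1310413) + 2042147)*(-2552531 + 1636662) = ((763151 - 1*1310413) + 2042147)*(-2552531 + 1636662) = ((763151 - 1310413) + 2042147)*(-915869) = (-547262 + 2042147)*(-915869) = 1494885*(-915869) = -1369118830065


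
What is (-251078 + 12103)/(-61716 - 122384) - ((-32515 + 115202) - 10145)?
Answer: -534189729/7364 ≈ -72541.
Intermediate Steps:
(-251078 + 12103)/(-61716 - 122384) - ((-32515 + 115202) - 10145) = -238975/(-184100) - (82687 - 10145) = -238975*(-1/184100) - 1*72542 = 9559/7364 - 72542 = -534189729/7364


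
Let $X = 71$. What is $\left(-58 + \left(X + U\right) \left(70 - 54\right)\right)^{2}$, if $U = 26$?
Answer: $2232036$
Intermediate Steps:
$\left(-58 + \left(X + U\right) \left(70 - 54\right)\right)^{2} = \left(-58 + \left(71 + 26\right) \left(70 - 54\right)\right)^{2} = \left(-58 + 97 \cdot 16\right)^{2} = \left(-58 + 1552\right)^{2} = 1494^{2} = 2232036$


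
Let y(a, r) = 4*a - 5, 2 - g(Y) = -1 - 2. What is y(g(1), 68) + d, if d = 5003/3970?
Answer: 64553/3970 ≈ 16.260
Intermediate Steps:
d = 5003/3970 (d = 5003*(1/3970) = 5003/3970 ≈ 1.2602)
g(Y) = 5 (g(Y) = 2 - (-1 - 2) = 2 - 1*(-3) = 2 + 3 = 5)
y(a, r) = -5 + 4*a
y(g(1), 68) + d = (-5 + 4*5) + 5003/3970 = (-5 + 20) + 5003/3970 = 15 + 5003/3970 = 64553/3970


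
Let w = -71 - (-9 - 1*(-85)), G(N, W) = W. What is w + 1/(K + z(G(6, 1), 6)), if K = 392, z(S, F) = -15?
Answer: -55418/377 ≈ -147.00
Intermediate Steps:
w = -147 (w = -71 - (-9 + 85) = -71 - 1*76 = -71 - 76 = -147)
w + 1/(K + z(G(6, 1), 6)) = -147 + 1/(392 - 15) = -147 + 1/377 = -55418/377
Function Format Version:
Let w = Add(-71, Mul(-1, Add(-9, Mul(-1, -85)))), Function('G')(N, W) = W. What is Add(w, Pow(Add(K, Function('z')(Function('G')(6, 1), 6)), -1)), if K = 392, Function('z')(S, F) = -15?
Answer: Rational(-55418, 377) ≈ -147.00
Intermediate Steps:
w = -147 (w = Add(-71, Mul(-1, Add(-9, 85))) = Add(-71, Mul(-1, 76)) = Add(-71, -76) = -147)
Add(w, Pow(Add(K, Function('z')(Function('G')(6, 1), 6)), -1)) = Add(-147, Pow(Add(392, -15), -1)) = Add(-147, Pow(377, -1)) = Add(-147, Rational(1, 377)) = Rational(-55418, 377)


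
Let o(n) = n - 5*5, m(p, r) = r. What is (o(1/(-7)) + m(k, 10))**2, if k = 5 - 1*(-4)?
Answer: 11236/49 ≈ 229.31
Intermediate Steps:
k = 9 (k = 5 + 4 = 9)
o(n) = -25 + n (o(n) = n - 25 = -25 + n)
(o(1/(-7)) + m(k, 10))**2 = ((-25 + 1/(-7)) + 10)**2 = ((-25 - 1/7) + 10)**2 = (-176/7 + 10)**2 = (-106/7)**2 = 11236/49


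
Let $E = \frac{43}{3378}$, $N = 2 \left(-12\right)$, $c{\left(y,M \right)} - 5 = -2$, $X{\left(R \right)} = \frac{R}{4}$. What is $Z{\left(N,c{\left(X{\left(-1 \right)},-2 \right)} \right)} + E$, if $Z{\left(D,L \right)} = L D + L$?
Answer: $- \frac{233039}{3378} \approx -68.987$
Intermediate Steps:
$X{\left(R \right)} = \frac{R}{4}$ ($X{\left(R \right)} = R \frac{1}{4} = \frac{R}{4}$)
$c{\left(y,M \right)} = 3$ ($c{\left(y,M \right)} = 5 - 2 = 3$)
$N = -24$
$Z{\left(D,L \right)} = L + D L$ ($Z{\left(D,L \right)} = D L + L = L + D L$)
$E = \frac{43}{3378}$ ($E = 43 \cdot \frac{1}{3378} = \frac{43}{3378} \approx 0.012729$)
$Z{\left(N,c{\left(X{\left(-1 \right)},-2 \right)} \right)} + E = 3 \left(1 - 24\right) + \frac{43}{3378} = 3 \left(-23\right) + \frac{43}{3378} = -69 + \frac{43}{3378} = - \frac{233039}{3378}$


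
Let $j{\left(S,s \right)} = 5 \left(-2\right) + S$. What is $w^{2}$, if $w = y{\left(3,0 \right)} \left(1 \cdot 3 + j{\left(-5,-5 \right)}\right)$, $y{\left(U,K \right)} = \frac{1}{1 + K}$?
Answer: $144$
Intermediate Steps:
$j{\left(S,s \right)} = -10 + S$
$w = -12$ ($w = \frac{1 \cdot 3 - 15}{1 + 0} = \frac{3 - 15}{1} = 1 \left(-12\right) = -12$)
$w^{2} = \left(-12\right)^{2} = 144$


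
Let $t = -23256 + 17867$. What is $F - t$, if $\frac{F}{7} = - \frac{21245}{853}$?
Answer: $\frac{4448102}{853} \approx 5214.7$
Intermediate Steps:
$F = - \frac{148715}{853}$ ($F = 7 \left(- \frac{21245}{853}\right) = - \frac{148715}{853} \approx -174.34$)
$t = -5389$
$F - t = - \frac{148715}{853} - -5389 = - \frac{148715}{853} + 5389 = \frac{4448102}{853}$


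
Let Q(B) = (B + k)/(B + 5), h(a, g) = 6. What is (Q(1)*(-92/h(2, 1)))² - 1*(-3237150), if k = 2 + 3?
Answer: 29136466/9 ≈ 3.2374e+6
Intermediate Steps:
k = 5
Q(B) = 1 (Q(B) = (B + 5)/(B + 5) = (5 + B)/(5 + B) = 1)
(Q(1)*(-92/h(2, 1)))² - 1*(-3237150) = (1*(-92/6))² - 1*(-3237150) = (1*(-92*⅙))² + 3237150 = (1*(-46/3))² + 3237150 = (-46/3)² + 3237150 = 2116/9 + 3237150 = 29136466/9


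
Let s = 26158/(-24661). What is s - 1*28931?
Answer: -713493549/24661 ≈ -28932.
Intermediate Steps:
s = -26158/24661 (s = 26158*(-1/24661) = -26158/24661 ≈ -1.0607)
s - 1*28931 = -26158/24661 - 1*28931 = -26158/24661 - 28931 = -713493549/24661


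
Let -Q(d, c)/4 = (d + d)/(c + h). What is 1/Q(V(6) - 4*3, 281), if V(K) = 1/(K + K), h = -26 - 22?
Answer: 699/286 ≈ 2.4441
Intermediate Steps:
h = -48
V(K) = 1/(2*K)
Q(d, c) = -8*d/(-48 + c) (Q(d, c) = -4*(d + d)/(c - 48) = -4*2*d/(-48 + c) = -8*d/(-48 + c))
1/Q(V(6) - 4*3, 281) = 1/(-8*((½)/6 - 4*3)/(-48 + 281)) = 1/(-8*((½)*(⅙) - 12)/233) = 1/(-8*(1/12 - 12)*1/233) = 1/(-8*(-143/12)*1/233) = 1/(286/699) = 699/286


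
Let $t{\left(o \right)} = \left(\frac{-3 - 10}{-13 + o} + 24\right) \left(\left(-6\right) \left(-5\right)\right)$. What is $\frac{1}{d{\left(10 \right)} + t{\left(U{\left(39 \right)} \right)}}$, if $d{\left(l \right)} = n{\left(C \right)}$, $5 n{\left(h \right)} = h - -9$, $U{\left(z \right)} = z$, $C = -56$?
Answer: $\frac{5}{3478} \approx 0.0014376$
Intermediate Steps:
$n{\left(h \right)} = \frac{9}{5} + \frac{h}{5}$ ($n{\left(h \right)} = \frac{h - -9}{5} = \frac{h + 9}{5} = \frac{9 + h}{5} = \frac{9}{5} + \frac{h}{5}$)
$d{\left(l \right)} = - \frac{47}{5}$ ($d{\left(l \right)} = \frac{9}{5} + \frac{1}{5} \left(-56\right) = \frac{9}{5} - \frac{56}{5} = - \frac{47}{5}$)
$t{\left(o \right)} = 720 - \frac{390}{-13 + o}$ ($t{\left(o \right)} = \left(- \frac{13}{-13 + o} + 24\right) 30 = \left(24 - \frac{13}{-13 + o}\right) 30 = 720 - \frac{390}{-13 + o}$)
$\frac{1}{d{\left(10 \right)} + t{\left(U{\left(39 \right)} \right)}} = \frac{1}{- \frac{47}{5} + \frac{30 \left(-325 + 24 \cdot 39\right)}{-13 + 39}} = \frac{1}{- \frac{47}{5} + \frac{30 \left(-325 + 936\right)}{26}} = \frac{1}{- \frac{47}{5} + 30 \cdot \frac{1}{26} \cdot 611} = \frac{1}{- \frac{47}{5} + 705} = \frac{1}{\frac{3478}{5}} = \frac{5}{3478}$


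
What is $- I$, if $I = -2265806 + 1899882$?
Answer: $365924$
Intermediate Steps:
$I = -365924$
$- I = \left(-1\right) \left(-365924\right) = 365924$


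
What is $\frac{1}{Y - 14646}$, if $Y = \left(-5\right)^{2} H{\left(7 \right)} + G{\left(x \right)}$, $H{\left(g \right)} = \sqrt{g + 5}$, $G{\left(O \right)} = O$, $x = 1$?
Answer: $- \frac{2929}{42893705} - \frac{2 \sqrt{3}}{8578741} \approx -6.8689 \cdot 10^{-5}$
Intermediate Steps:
$H{\left(g \right)} = \sqrt{5 + g}$
$Y = 1 + 50 \sqrt{3}$ ($Y = \left(-5\right)^{2} \sqrt{5 + 7} + 1 = 25 \sqrt{12} + 1 = 25 \cdot 2 \sqrt{3} + 1 = 50 \sqrt{3} + 1 = 1 + 50 \sqrt{3} \approx 87.603$)
$\frac{1}{Y - 14646} = \frac{1}{\left(1 + 50 \sqrt{3}\right) - 14646} = \frac{1}{-14645 + 50 \sqrt{3}}$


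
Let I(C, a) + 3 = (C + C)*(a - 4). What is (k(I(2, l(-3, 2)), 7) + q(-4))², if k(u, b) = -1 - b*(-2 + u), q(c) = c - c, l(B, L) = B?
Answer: 52900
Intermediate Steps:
q(c) = 0
I(C, a) = -3 + 2*C*(-4 + a) (I(C, a) = -3 + (C + C)*(a - 4) = -3 + (2*C)*(-4 + a) = -3 + 2*C*(-4 + a))
k(u, b) = -1 - b*(-2 + u)
(k(I(2, l(-3, 2)), 7) + q(-4))² = ((-1 + 2*7 - 1*7*(-3 - 8*2 + 2*2*(-3))) + 0)² = ((-1 + 14 - 1*7*(-3 - 16 - 12)) + 0)² = ((-1 + 14 - 1*7*(-31)) + 0)² = ((-1 + 14 + 217) + 0)² = (230 + 0)² = 230² = 52900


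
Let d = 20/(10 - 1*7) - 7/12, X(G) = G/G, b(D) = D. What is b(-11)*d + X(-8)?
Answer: -791/12 ≈ -65.917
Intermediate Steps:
X(G) = 1
d = 73/12 (d = 20/(10 - 7) - 7*1/12 = 20/3 - 7/12 = 73/12 ≈ 6.0833)
b(-11)*d + X(-8) = -11*73/12 + 1 = -803/12 + 1 = -791/12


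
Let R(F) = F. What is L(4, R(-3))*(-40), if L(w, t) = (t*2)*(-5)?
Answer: -1200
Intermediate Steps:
L(w, t) = -10*t (L(w, t) = (2*t)*(-5) = -10*t)
L(4, R(-3))*(-40) = -10*(-3)*(-40) = 30*(-40) = -1200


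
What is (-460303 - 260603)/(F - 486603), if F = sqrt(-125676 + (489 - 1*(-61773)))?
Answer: 2998248054/2023782419 + 240302*I*sqrt(7046)/26309171447 ≈ 1.4815 + 0.00076669*I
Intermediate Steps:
F = 3*I*sqrt(7046) (F = sqrt(-125676 + (489 + 61773)) = sqrt(-125676 + 62262) = sqrt(-63414) = 3*I*sqrt(7046) ≈ 251.82*I)
(-460303 - 260603)/(F - 486603) = (-460303 - 260603)/(3*I*sqrt(7046) - 486603) = -720906/(-486603 + 3*I*sqrt(7046))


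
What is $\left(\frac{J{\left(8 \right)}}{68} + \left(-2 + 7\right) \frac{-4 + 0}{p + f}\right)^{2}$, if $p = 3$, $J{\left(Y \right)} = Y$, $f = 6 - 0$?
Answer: $\frac{103684}{23409} \approx 4.4292$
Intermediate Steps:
$f = 6$ ($f = 6 + 0 = 6$)
$\left(\frac{J{\left(8 \right)}}{68} + \left(-2 + 7\right) \frac{-4 + 0}{p + f}\right)^{2} = \left(\frac{8}{68} + \left(-2 + 7\right) \frac{-4 + 0}{3 + 6}\right)^{2} = \left(8 \cdot \frac{1}{68} + 5 \left(- \frac{4}{9}\right)\right)^{2} = \left(\frac{2}{17} + 5 \left(\left(-4\right) \frac{1}{9}\right)\right)^{2} = \left(\frac{2}{17} + 5 \left(- \frac{4}{9}\right)\right)^{2} = \left(\frac{2}{17} - \frac{20}{9}\right)^{2} = \left(- \frac{322}{153}\right)^{2} = \frac{103684}{23409}$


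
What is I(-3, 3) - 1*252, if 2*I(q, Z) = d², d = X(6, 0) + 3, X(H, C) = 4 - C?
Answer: -455/2 ≈ -227.50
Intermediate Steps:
d = 7 (d = (4 - 1*0) + 3 = (4 + 0) + 3 = 4 + 3 = 7)
I(q, Z) = 49/2 (I(q, Z) = (½)*7² = (½)*49 = 49/2)
I(-3, 3) - 1*252 = 49/2 - 1*252 = 49/2 - 252 = -455/2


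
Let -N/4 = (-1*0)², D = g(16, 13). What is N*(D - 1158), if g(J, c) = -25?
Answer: 0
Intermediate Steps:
D = -25
N = 0 (N = -4*(-1*0)² = -4*0² = -4*0 = 0)
N*(D - 1158) = 0*(-25 - 1158) = 0*(-1183) = 0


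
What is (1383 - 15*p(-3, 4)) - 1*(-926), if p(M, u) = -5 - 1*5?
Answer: 2459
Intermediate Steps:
p(M, u) = -10 (p(M, u) = -5 - 5 = -10)
(1383 - 15*p(-3, 4)) - 1*(-926) = (1383 - 15*(-10)) - 1*(-926) = (1383 + 150) + 926 = 1533 + 926 = 2459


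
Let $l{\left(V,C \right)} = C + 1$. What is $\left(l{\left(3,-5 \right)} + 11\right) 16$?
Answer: $112$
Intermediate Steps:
$l{\left(V,C \right)} = 1 + C$
$\left(l{\left(3,-5 \right)} + 11\right) 16 = \left(\left(1 - 5\right) + 11\right) 16 = \left(-4 + 11\right) 16 = 7 \cdot 16 = 112$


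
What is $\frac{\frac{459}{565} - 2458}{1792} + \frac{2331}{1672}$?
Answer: $\frac{4854361}{211608320} \approx 0.02294$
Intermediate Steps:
$\frac{\frac{459}{565} - 2458}{1792} + \frac{2331}{1672} = \left(459 \cdot \frac{1}{565} - 2458\right) \frac{1}{1792} + 2331 \cdot \frac{1}{1672} = \left(\frac{459}{565} - 2458\right) \frac{1}{1792} + \frac{2331}{1672} = \left(- \frac{1388311}{565}\right) \frac{1}{1792} + \frac{2331}{1672} = - \frac{1388311}{1012480} + \frac{2331}{1672} = \frac{4854361}{211608320}$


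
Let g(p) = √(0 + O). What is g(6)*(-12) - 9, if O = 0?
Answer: -9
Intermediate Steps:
g(p) = 0 (g(p) = √(0 + 0) = √0 = 0)
g(6)*(-12) - 9 = 0*(-12) - 9 = 0 - 9 = -9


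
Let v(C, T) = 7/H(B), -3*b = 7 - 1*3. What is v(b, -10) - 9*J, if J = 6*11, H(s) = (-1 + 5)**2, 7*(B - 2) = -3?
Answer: -9497/16 ≈ -593.56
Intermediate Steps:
B = 11/7 (B = 2 + (1/7)*(-3) = 2 - 3/7 = 11/7 ≈ 1.5714)
H(s) = 16 (H(s) = 4**2 = 16)
J = 66
b = -4/3 (b = -(7 - 1*3)/3 = -(7 - 3)/3 = -1/3*4 = -4/3 ≈ -1.3333)
v(C, T) = 7/16
v(b, -10) - 9*J = 7/16 - 9*66 = 7/16 - 594 = -9497/16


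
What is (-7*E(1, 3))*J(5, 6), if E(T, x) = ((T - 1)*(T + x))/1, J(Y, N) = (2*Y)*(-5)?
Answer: 0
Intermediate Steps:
J(Y, N) = -10*Y
E(T, x) = (-1 + T)*(T + x) (E(T, x) = ((-1 + T)*(T + x))*1 = (-1 + T)*(T + x))
(-7*E(1, 3))*J(5, 6) = (-7*(1² - 1*1 - 1*3 + 1*3))*(-10*5) = -7*(1 - 1 - 3 + 3)*(-50) = -7*0*(-50) = 0*(-50) = 0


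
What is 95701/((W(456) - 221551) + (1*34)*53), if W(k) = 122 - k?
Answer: -95701/220083 ≈ -0.43484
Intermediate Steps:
95701/((W(456) - 221551) + (1*34)*53) = 95701/(((122 - 1*456) - 221551) + (1*34)*53) = 95701/(((122 - 456) - 221551) + 34*53) = 95701/((-334 - 221551) + 1802) = 95701/(-221885 + 1802) = 95701/(-220083) = 95701*(-1/220083) = -95701/220083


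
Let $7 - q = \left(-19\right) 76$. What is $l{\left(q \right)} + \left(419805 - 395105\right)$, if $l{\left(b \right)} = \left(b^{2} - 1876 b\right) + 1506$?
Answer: $-590469$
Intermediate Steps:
$q = 1451$ ($q = 7 - \left(-19\right) 76 = 7 - -1444 = 7 + 1444 = 1451$)
$l{\left(b \right)} = 1506 + b^{2} - 1876 b$
$l{\left(q \right)} + \left(419805 - 395105\right) = \left(1506 + 1451^{2} - 2722076\right) + \left(419805 - 395105\right) = \left(1506 + 2105401 - 2722076\right) + 24700 = -615169 + 24700 = -590469$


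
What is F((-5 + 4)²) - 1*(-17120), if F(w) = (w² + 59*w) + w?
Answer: 17181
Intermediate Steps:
F(w) = w² + 60*w
F((-5 + 4)²) - 1*(-17120) = (-5 + 4)²*(60 + (-5 + 4)²) - 1*(-17120) = (-1)²*(60 + (-1)²) + 17120 = 1*(60 + 1) + 17120 = 1*61 + 17120 = 61 + 17120 = 17181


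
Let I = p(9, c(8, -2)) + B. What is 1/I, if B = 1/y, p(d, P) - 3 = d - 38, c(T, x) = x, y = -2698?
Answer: -2698/70149 ≈ -0.038461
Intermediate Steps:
p(d, P) = -35 + d (p(d, P) = 3 + (d - 38) = 3 + (-38 + d) = -35 + d)
B = -1/2698 (B = 1/(-2698) = -1/2698 ≈ -0.00037064)
I = -70149/2698 (I = (-35 + 9) - 1/2698 = -26 - 1/2698 = -70149/2698 ≈ -26.000)
1/I = 1/(-70149/2698) = -2698/70149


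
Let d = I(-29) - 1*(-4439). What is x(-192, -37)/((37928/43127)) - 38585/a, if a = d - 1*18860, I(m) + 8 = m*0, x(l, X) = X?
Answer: -21560888991/547263112 ≈ -39.398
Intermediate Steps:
I(m) = -8 (I(m) = -8 + m*0 = -8 + 0 = -8)
d = 4431 (d = -8 - 1*(-4439) = -8 + 4439 = 4431)
a = -14429 (a = 4431 - 1*18860 = 4431 - 18860 = -14429)
x(-192, -37)/((37928/43127)) - 38585/a = -37/(37928/43127) - 38585/(-14429) = -37/(37928*(1/43127)) - 38585*(-1/14429) = -37/37928/43127 + 38585/14429 = -37*43127/37928 + 38585/14429 = -1595699/37928 + 38585/14429 = -21560888991/547263112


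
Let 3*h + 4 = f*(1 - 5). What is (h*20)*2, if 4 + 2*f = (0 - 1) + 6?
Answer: -80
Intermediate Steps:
f = 1/2 (f = -2 + ((0 - 1) + 6)/2 = -2 + (-1 + 6)/2 = -2 + (1/2)*5 = -2 + 5/2 = 1/2 ≈ 0.50000)
h = -2 (h = -4/3 + ((1 - 5)/2)/3 = -4/3 + ((1/2)*(-4))/3 = -4/3 + (1/3)*(-2) = -4/3 - 2/3 = -2)
(h*20)*2 = -2*20*2 = -40*2 = -80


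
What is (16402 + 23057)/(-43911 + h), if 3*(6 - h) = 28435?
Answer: -118377/160150 ≈ -0.73916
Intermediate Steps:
h = -28417/3 (h = 6 - ⅓*28435 = 6 - 28435/3 = -28417/3 ≈ -9472.3)
(16402 + 23057)/(-43911 + h) = (16402 + 23057)/(-43911 - 28417/3) = 39459/(-160150/3) = 39459*(-3/160150) = -118377/160150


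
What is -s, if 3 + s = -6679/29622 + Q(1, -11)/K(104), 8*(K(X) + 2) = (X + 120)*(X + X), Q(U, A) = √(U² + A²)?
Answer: 95545/29622 - √122/5822 ≈ 3.2236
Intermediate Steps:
Q(U, A) = √(A² + U²)
K(X) = -2 + X*(120 + X)/4 (K(X) = -2 + ((X + 120)*(X + X))/8 = -2 + ((120 + X)*(2*X))/8 = -2 + (2*X*(120 + X))/8 = -2 + X*(120 + X)/4)
s = -95545/29622 + √122/5822 (s = -3 + (-6679/29622 + √((-11)² + 1²)/(-2 + 30*104 + (¼)*104²)) = -3 + (-6679*1/29622 + √(121 + 1)/(-2 + 3120 + (¼)*10816)) = -3 + (-6679/29622 + √122/(-2 + 3120 + 2704)) = -3 + (-6679/29622 + √122/5822) = -95545/29622 + √122/5822 ≈ -3.2236)
-s = -(-95545/29622 + √122/5822) = 95545/29622 - √122/5822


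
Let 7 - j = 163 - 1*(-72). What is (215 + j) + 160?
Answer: 147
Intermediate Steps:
j = -228 (j = 7 - (163 - 1*(-72)) = 7 - (163 + 72) = 7 - 1*235 = 7 - 235 = -228)
(215 + j) + 160 = (215 - 228) + 160 = -13 + 160 = 147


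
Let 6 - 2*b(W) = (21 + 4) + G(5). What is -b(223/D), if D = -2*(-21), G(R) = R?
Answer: 12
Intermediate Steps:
D = 42
b(W) = -12 (b(W) = 3 - ((21 + 4) + 5)/2 = 3 - (25 + 5)/2 = 3 - ½*30 = 3 - 15 = -12)
-b(223/D) = -1*(-12) = 12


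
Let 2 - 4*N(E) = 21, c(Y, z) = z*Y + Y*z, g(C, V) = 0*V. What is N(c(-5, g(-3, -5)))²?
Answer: 361/16 ≈ 22.563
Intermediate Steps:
g(C, V) = 0
c(Y, z) = 2*Y*z (c(Y, z) = Y*z + Y*z = 2*Y*z)
N(E) = -19/4 (N(E) = ½ - ¼*21 = ½ - 21/4 = -19/4)
N(c(-5, g(-3, -5)))² = (-19/4)² = 361/16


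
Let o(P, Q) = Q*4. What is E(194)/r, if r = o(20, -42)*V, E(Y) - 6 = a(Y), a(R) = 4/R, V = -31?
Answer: 73/63147 ≈ 0.0011560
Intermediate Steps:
o(P, Q) = 4*Q
E(Y) = 6 + 4/Y
r = 5208 (r = (4*(-42))*(-31) = -168*(-31) = 5208)
E(194)/r = (6 + 4/194)/5208 = (6 + 4*(1/194))*(1/5208) = (6 + 2/97)*(1/5208) = (584/97)*(1/5208) = 73/63147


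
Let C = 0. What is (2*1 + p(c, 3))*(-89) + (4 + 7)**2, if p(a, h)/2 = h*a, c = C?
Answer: -57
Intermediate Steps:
c = 0
p(a, h) = 2*a*h (p(a, h) = 2*(h*a) = 2*(a*h) = 2*a*h)
(2*1 + p(c, 3))*(-89) + (4 + 7)**2 = (2*1 + 2*0*3)*(-89) + (4 + 7)**2 = (2 + 0)*(-89) + 11**2 = 2*(-89) + 121 = -178 + 121 = -57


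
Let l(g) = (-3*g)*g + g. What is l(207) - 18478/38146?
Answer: -2447838059/19073 ≈ -1.2834e+5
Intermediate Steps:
l(g) = g - 3*g² (l(g) = -3*g² + g = g - 3*g²)
l(207) - 18478/38146 = 207*(1 - 3*207) - 18478/38146 = 207*(1 - 621) - 18478/38146 = 207*(-620) - 1*9239/19073 = -128340 - 9239/19073 = -2447838059/19073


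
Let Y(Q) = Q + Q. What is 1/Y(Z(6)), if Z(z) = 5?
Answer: ⅒ ≈ 0.10000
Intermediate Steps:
Y(Q) = 2*Q
1/Y(Z(6)) = 1/(2*5) = 1/10 = ⅒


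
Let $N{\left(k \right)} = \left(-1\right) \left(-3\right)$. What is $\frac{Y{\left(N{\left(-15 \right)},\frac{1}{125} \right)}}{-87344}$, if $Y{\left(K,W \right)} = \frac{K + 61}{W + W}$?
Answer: $- \frac{250}{5459} \approx -0.045796$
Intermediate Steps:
$N{\left(k \right)} = 3$
$Y{\left(K,W \right)} = \frac{61 + K}{2 W}$
$\frac{Y{\left(N{\left(-15 \right)},\frac{1}{125} \right)}}{-87344} = \frac{\frac{1}{2} \frac{1}{\frac{1}{125}} \left(61 + 3\right)}{-87344} = \frac{1}{2} \frac{1}{\frac{1}{125}} \cdot 64 \left(- \frac{1}{87344}\right) = \frac{1}{2} \cdot 125 \cdot 64 \left(- \frac{1}{87344}\right) = 4000 \left(- \frac{1}{87344}\right) = - \frac{250}{5459}$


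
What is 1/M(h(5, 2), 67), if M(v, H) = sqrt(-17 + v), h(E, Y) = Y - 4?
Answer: -I*sqrt(19)/19 ≈ -0.22942*I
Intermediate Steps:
h(E, Y) = -4 + Y
1/M(h(5, 2), 67) = 1/(sqrt(-17 + (-4 + 2))) = 1/(sqrt(-17 - 2)) = 1/(sqrt(-19)) = 1/(I*sqrt(19)) = -I*sqrt(19)/19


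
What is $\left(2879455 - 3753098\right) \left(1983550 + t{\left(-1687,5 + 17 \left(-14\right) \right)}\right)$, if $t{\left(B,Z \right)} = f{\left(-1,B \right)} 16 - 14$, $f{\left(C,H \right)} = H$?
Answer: $-1709320969792$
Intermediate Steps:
$t{\left(B,Z \right)} = -14 + 16 B$ ($t{\left(B,Z \right)} = B 16 - 14 = 16 B - 14 = -14 + 16 B$)
$\left(2879455 - 3753098\right) \left(1983550 + t{\left(-1687,5 + 17 \left(-14\right) \right)}\right) = \left(2879455 - 3753098\right) \left(1983550 + \left(-14 + 16 \left(-1687\right)\right)\right) = - 873643 \left(1983550 - 27006\right) = \left(-873643\right) 1956544 = -1709320969792$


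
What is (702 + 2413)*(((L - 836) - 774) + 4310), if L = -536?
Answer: 6740860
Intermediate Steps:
(702 + 2413)*(((L - 836) - 774) + 4310) = (702 + 2413)*(((-536 - 836) - 774) + 4310) = 3115*((-1372 - 774) + 4310) = 3115*(-2146 + 4310) = 3115*2164 = 6740860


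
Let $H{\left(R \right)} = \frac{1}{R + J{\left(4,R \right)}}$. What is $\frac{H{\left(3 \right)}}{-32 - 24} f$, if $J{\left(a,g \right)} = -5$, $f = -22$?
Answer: $- \frac{11}{56} \approx -0.19643$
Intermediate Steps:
$H{\left(R \right)} = \frac{1}{-5 + R}$ ($H{\left(R \right)} = \frac{1}{R - 5} = \frac{1}{-5 + R}$)
$\frac{H{\left(3 \right)}}{-32 - 24} f = \frac{1}{\left(-5 + 3\right) \left(-32 - 24\right)} \left(-22\right) = \frac{1}{\left(-2\right) \left(-56\right)} \left(-22\right) = \left(- \frac{1}{2}\right) \left(- \frac{1}{56}\right) \left(-22\right) = \frac{1}{112} \left(-22\right) = - \frac{11}{56}$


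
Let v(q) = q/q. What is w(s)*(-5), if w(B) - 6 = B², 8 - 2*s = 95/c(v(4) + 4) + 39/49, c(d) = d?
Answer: -489635/2401 ≈ -203.93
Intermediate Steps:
v(q) = 1
s = -289/49 (s = 4 - (95/(1 + 4) + 39/49)/2 = 4 - (95/5 + 39*(1/49))/2 = 4 - (95*(⅕) + 39/49)/2 = 4 - (19 + 39/49)/2 = 4 - ½*970/49 = 4 - 485/49 = -289/49 ≈ -5.8980)
w(B) = 6 + B²
w(s)*(-5) = (6 + (-289/49)²)*(-5) = (6 + 83521/2401)*(-5) = (97927/2401)*(-5) = -489635/2401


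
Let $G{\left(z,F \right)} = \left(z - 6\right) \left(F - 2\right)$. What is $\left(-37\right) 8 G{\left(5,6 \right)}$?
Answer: $1184$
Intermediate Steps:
$G{\left(z,F \right)} = \left(-6 + z\right) \left(-2 + F\right)$
$\left(-37\right) 8 G{\left(5,6 \right)} = \left(-37\right) 8 \left(12 - 36 - 10 + 6 \cdot 5\right) = - 296 \left(12 - 36 - 10 + 30\right) = \left(-296\right) \left(-4\right) = 1184$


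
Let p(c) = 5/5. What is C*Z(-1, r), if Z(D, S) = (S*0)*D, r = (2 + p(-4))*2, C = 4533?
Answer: 0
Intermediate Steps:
p(c) = 1 (p(c) = 5*(⅕) = 1)
r = 6 (r = (2 + 1)*2 = 3*2 = 6)
Z(D, S) = 0 (Z(D, S) = 0*D = 0)
C*Z(-1, r) = 4533*0 = 0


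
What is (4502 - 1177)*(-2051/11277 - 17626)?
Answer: -94415965175/1611 ≈ -5.8607e+7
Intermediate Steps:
(4502 - 1177)*(-2051/11277 - 17626) = 3325*(-2051*1/11277 - 17626) = 3325*(-293/1611 - 17626) = 3325*(-28395779/1611) = -94415965175/1611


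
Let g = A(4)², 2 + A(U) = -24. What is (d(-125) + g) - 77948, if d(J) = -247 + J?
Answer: -77644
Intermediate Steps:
A(U) = -26 (A(U) = -2 - 24 = -26)
g = 676 (g = (-26)² = 676)
(d(-125) + g) - 77948 = ((-247 - 125) + 676) - 77948 = (-372 + 676) - 77948 = 304 - 77948 = -77644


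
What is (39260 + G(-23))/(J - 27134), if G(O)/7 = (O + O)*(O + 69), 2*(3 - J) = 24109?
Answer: -48896/78371 ≈ -0.62390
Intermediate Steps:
J = -24103/2 (J = 3 - 1/2*24109 = 3 - 24109/2 = -24103/2 ≈ -12052.)
G(O) = 14*O*(69 + O) (G(O) = 7*((O + O)*(O + 69)) = 7*((2*O)*(69 + O)) = 7*(2*O*(69 + O)) = 14*O*(69 + O))
(39260 + G(-23))/(J - 27134) = (39260 + 14*(-23)*(69 - 23))/(-24103/2 - 27134) = (39260 + 14*(-23)*46)/(-78371/2) = (39260 - 14812)*(-2/78371) = 24448*(-2/78371) = -48896/78371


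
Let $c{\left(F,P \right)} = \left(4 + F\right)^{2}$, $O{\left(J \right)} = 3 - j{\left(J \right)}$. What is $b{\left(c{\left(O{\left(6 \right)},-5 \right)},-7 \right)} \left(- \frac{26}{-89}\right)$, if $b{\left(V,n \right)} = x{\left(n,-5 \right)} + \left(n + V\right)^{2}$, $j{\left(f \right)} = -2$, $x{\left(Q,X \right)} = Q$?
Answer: $\frac{142194}{89} \approx 1597.7$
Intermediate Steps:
$O{\left(J \right)} = 5$ ($O{\left(J \right)} = 3 - -2 = 3 + 2 = 5$)
$b{\left(V,n \right)} = n + \left(V + n\right)^{2}$ ($b{\left(V,n \right)} = n + \left(n + V\right)^{2} = n + \left(V + n\right)^{2}$)
$b{\left(c{\left(O{\left(6 \right)},-5 \right)},-7 \right)} \left(- \frac{26}{-89}\right) = \left(-7 + \left(\left(4 + 5\right)^{2} - 7\right)^{2}\right) \left(- \frac{26}{-89}\right) = \left(-7 + \left(9^{2} - 7\right)^{2}\right) \left(\left(-26\right) \left(- \frac{1}{89}\right)\right) = \left(-7 + \left(81 - 7\right)^{2}\right) \frac{26}{89} = \left(-7 + 74^{2}\right) \frac{26}{89} = \left(-7 + 5476\right) \frac{26}{89} = 5469 \cdot \frac{26}{89} = \frac{142194}{89}$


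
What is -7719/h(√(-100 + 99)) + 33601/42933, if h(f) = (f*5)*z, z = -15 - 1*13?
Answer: 33601/42933 - 7719*I/140 ≈ 0.78264 - 55.136*I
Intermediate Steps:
z = -28 (z = -15 - 13 = -28)
h(f) = -140*f (h(f) = (f*5)*(-28) = (5*f)*(-28) = -140*f)
-7719/h(√(-100 + 99)) + 33601/42933 = -7719*(-1/(140*√(-100 + 99))) + 33601/42933 = -7719*I/140 + 33601*(1/42933) = -7719*I/140 + 33601/42933 = 33601/42933 - 7719*I/140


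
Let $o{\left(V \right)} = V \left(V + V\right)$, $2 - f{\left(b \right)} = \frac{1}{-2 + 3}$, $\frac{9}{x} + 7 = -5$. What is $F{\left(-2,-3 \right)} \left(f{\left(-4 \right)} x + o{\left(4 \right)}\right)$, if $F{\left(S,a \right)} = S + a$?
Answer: $- \frac{625}{4} \approx -156.25$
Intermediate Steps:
$x = - \frac{3}{4}$ ($x = \frac{9}{-7 - 5} = \frac{9}{-12} = 9 \left(- \frac{1}{12}\right) = - \frac{3}{4} \approx -0.75$)
$f{\left(b \right)} = 1$ ($f{\left(b \right)} = 2 - \frac{1}{-2 + 3} = 2 - 1^{-1} = 2 - 1 = 1$)
$o{\left(V \right)} = 2 V^{2}$ ($o{\left(V \right)} = V 2 V = 2 V^{2}$)
$F{\left(-2,-3 \right)} \left(f{\left(-4 \right)} x + o{\left(4 \right)}\right) = \left(-2 - 3\right) \left(1 \left(- \frac{3}{4}\right) + 2 \cdot 4^{2}\right) = - 5 \left(- \frac{3}{4} + 2 \cdot 16\right) = - 5 \left(- \frac{3}{4} + 32\right) = \left(-5\right) \frac{125}{4} = - \frac{625}{4}$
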